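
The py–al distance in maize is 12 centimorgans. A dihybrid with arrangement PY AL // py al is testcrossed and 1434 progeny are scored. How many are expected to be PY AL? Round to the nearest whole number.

631

A map distance of 12 centimorgans corresponds to a recombination frequency of 0.120.
The F1 is PY AL / py al, so PY AL is a parental gamete class with expected frequency (1 − r)/2 = 0.880/2 = 0.4400.
Expected number = 0.4400 × 1434 = 630.96 ≈ 631.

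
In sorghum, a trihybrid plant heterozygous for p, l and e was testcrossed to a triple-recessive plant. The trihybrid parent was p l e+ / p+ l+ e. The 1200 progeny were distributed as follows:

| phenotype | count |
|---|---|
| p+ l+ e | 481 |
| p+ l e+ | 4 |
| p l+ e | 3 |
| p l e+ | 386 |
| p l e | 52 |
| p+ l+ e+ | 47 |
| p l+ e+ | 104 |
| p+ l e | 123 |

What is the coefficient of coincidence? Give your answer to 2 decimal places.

0.34

The two rarest classes, p+ l e+ and p l+ e, are the double crossovers. Comparing them with the parentals, only the p allele has switched, so p is the middle locus and the order is l – p – e.
l–p: (227 + 7)/1200 = 0.1950; p–e: (99 + 7)/1200 = 0.0883.
Expected DCO frequency = 0.1950 × 0.0883 ≈ 0.01722; observed = 7/1200 ≈ 0.00583.
Coefficient of coincidence = 0.00583/0.01722 ≈ 0.34.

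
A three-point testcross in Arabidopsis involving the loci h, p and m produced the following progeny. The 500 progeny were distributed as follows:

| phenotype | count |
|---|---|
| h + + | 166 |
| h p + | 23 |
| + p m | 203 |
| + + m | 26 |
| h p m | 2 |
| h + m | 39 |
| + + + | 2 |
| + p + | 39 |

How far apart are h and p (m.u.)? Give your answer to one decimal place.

10.6 m.u.

The two most frequent reciprocal classes, + p m and h + +, are the parental types, so the F1 was + p m / h + +.
The two rarest classes, h p m and + + +, are the double crossovers. Comparing them with the parentals, only the h allele has switched, so h is the middle locus and the order is p – h – m.
Crossovers in the p–h interval produce the single-crossover classes + + m and h p + (26 + 23 = 49) plus the double crossovers (4).
RF(p–h) = (49 + 4) / 500 = 53/500 = 0.1060 → 10.6 m.u.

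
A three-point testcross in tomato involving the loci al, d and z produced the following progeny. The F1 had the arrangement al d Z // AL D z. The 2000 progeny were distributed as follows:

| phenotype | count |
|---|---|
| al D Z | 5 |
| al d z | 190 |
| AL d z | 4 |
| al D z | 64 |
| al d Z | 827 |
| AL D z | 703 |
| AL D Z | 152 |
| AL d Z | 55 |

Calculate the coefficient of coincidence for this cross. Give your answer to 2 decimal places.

The two rarest classes, al D Z and AL d z, are the double crossovers. Comparing them with the parentals, only the d allele has switched, so d is the middle locus and the order is z – d – al.
z–d: (342 + 9)/2000 = 0.1755; d–al: (119 + 9)/2000 = 0.0640.
Expected DCO frequency = 0.1755 × 0.0640 ≈ 0.01123; observed = 9/2000 ≈ 0.00450.
Coefficient of coincidence = 0.00450/0.01123 ≈ 0.40.

0.40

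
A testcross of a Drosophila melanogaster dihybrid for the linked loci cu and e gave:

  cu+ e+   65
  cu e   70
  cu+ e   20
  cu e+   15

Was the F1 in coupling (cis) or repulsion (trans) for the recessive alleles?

The two most frequent classes are cu+ e+ (65) and cu e (70); these are the parental (non-recombinant) types.
So the F1 carried cu+ e+ on one chromosome and cu e on the other — the recessive alleles are on the same chromosome (cis / coupling).

cis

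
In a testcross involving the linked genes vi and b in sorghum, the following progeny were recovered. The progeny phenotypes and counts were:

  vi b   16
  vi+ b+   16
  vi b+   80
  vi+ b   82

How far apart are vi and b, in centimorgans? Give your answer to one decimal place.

The two most frequent classes, vi+ b (82) and vi b+ (80), are the parental types, so the F1 was vi+ b / vi b+.
The recombinant classes are vi+ b+ and vi b: 16 + 16 = 32.
Recombination frequency = 32/194 = 0.1649 ≈ 16.5%, i.e. 16.5 centimorgans.

16.5 centimorgans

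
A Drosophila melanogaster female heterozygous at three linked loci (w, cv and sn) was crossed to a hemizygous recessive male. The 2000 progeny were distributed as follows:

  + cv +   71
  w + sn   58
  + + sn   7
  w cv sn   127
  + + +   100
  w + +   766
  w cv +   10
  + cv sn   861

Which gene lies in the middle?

cv

The two most frequent reciprocal classes, w + + and + cv sn, are the parental types, so the F1 was w + + / + cv sn.
The two rarest classes, w cv + and + + sn, are the double crossovers. Comparing them with the parentals, only the cv allele has switched, so cv is the middle locus and the order is sn – cv – w.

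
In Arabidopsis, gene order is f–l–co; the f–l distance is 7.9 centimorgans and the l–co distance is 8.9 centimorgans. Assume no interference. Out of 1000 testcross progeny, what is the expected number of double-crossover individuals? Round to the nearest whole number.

7

Map distances give recombination frequencies of 0.079 and 0.089 for the two intervals.
With no interference, expected double-crossover frequency = 0.079 × 0.089 = 0.00703.
Expected number = 0.00703 × 1000 = 7.03 ≈ 7.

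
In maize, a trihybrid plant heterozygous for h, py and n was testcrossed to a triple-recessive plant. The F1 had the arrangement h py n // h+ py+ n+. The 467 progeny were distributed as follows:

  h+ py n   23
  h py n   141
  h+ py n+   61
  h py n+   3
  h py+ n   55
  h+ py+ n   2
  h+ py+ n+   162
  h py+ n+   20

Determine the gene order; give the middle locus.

n

The two rarest classes, h py n+ and h+ py+ n, are the double crossovers. Comparing them with the parentals, only the n allele has switched, so n is the middle locus and the order is h – n – py.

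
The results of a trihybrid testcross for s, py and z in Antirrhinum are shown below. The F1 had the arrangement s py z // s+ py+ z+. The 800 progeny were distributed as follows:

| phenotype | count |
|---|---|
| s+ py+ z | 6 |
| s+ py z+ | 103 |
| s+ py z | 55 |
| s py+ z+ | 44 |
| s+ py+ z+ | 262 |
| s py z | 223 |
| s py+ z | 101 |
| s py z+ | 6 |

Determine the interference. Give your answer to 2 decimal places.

0.60

The two rarest classes, s py z+ and s+ py+ z, are the double crossovers. Comparing them with the parentals, only the z allele has switched, so z is the middle locus and the order is s – z – py.
s–z: (99 + 12)/800 = 0.1388; z–py: (204 + 12)/800 = 0.2700.
Expected DCO frequency = 0.1388 × 0.2700 ≈ 0.03748; observed = 12/800 ≈ 0.01500.
Coefficient of coincidence = 0.01500/0.03748 ≈ 0.40; interference = 1 − 0.40 = 0.60.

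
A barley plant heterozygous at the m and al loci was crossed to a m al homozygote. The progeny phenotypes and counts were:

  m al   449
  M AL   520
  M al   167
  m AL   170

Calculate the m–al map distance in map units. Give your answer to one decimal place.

The two most frequent classes, M AL (520) and m al (449), are the parental types, so the F1 was M AL / m al.
The recombinant classes are M al and m AL: 167 + 170 = 337.
Recombination frequency = 337/1306 = 0.2580 ≈ 25.8%, i.e. 25.8 map units.

25.8 map units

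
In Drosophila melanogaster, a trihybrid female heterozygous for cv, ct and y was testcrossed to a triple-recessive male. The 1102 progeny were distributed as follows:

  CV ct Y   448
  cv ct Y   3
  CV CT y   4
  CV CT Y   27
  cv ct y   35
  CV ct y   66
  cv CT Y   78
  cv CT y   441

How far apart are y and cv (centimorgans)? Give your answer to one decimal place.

The two most frequent reciprocal classes, CV ct Y and cv CT y, are the parental types, so the F1 was CV ct Y / cv CT y.
The two rarest classes, cv ct Y and CV CT y, are the double crossovers. Comparing them with the parentals, only the cv allele has switched, so cv is the middle locus and the order is ct – cv – y.
Crossovers in the cv–y interval produce the single-crossover classes CV ct y and cv CT Y (66 + 78 = 144) plus the double crossovers (7).
RF(cv–y) = (144 + 7) / 1102 = 151/1102 = 0.1370 → 13.7 centimorgans.

13.7 centimorgans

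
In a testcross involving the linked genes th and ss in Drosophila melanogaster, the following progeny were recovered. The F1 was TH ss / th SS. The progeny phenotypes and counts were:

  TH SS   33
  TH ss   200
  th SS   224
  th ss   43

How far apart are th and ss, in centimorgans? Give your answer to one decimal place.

The recombinant classes are TH SS and th ss: 33 + 43 = 76.
Recombination frequency = 76/500 = 0.1520 ≈ 15.2%, i.e. 15.2 centimorgans.

15.2 centimorgans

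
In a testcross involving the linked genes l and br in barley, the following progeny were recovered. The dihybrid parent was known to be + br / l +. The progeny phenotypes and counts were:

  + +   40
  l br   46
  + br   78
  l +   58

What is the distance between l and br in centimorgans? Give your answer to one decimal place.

The recombinant classes are + + and l br: 40 + 46 = 86.
Recombination frequency = 86/222 = 0.3874 ≈ 38.7%, i.e. 38.7 centimorgans.

38.7 centimorgans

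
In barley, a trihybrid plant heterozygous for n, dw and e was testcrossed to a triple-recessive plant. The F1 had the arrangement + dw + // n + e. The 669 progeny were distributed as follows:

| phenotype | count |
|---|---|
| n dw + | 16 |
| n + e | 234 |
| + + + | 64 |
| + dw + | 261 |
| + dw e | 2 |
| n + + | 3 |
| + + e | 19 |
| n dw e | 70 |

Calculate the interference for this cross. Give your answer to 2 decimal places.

0.40

The two rarest classes, + dw e and n + +, are the double crossovers. Comparing them with the parentals, only the e allele has switched, so e is the middle locus and the order is dw – e – n.
dw–e: (134 + 5)/669 = 0.2078; e–n: (35 + 5)/669 = 0.0598.
Expected DCO frequency = 0.2078 × 0.0598 ≈ 0.01243; observed = 5/669 ≈ 0.00747.
Coefficient of coincidence = 0.00747/0.01243 ≈ 0.60; interference = 1 − 0.60 = 0.40.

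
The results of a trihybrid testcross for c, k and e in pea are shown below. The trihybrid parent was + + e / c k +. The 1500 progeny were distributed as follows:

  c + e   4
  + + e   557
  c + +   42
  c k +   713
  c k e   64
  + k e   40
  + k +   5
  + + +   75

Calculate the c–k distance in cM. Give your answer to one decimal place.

6.1 cM

The two rarest classes, c + e and + k +, are the double crossovers. Comparing them with the parentals, only the c allele has switched, so c is the middle locus and the order is e – c – k.
Crossovers in the c–k interval produce the single-crossover classes + k e and c + + (40 + 42 = 82) plus the double crossovers (9).
RF(c–k) = (82 + 9) / 1500 = 91/1500 = 0.0607 → 6.1 cM.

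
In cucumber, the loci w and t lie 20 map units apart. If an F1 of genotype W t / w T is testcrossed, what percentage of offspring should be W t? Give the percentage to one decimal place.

40.0%

A map distance of 20 map units corresponds to a recombination frequency of 0.200.
The F1 is W t / w T, so W t is a parental gamete class with expected frequency (1 − r)/2 = 0.800/2 = 0.4000.
That is 0.4000 = 40.0% of the progeny.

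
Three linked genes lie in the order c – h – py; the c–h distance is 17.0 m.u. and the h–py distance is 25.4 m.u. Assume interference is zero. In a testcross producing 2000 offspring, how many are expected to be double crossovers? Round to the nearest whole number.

Map distances give recombination frequencies of 0.170 and 0.254 for the two intervals.
With no interference, expected double-crossover frequency = 0.170 × 0.254 = 0.04318.
Expected number = 0.04318 × 2000 = 86.36 ≈ 86.

86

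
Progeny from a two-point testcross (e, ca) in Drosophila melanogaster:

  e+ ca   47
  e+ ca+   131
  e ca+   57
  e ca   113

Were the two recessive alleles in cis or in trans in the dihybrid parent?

The two most frequent classes are e+ ca+ (131) and e ca (113); these are the parental (non-recombinant) types.
So the F1 carried e+ ca+ on one chromosome and e ca on the other — the recessive alleles are on the same chromosome (cis / coupling).

cis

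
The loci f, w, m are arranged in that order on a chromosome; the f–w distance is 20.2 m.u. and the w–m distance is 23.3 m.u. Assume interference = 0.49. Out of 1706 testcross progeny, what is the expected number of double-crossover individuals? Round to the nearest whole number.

Map distances give recombination frequencies of 0.202 and 0.233 for the two intervals.
With interference 0.49 (so coincidence = 0.51), expected double-crossover frequency = 0.202 × 0.233 × 0.51 = 0.02400.
Expected number = 0.02400 × 1706 = 40.95 ≈ 41.

41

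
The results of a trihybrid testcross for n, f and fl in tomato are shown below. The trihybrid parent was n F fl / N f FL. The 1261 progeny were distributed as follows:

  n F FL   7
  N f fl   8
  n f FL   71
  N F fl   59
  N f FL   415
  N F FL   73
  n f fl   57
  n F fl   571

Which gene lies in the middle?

The two rarest classes, n F FL and N f fl, are the double crossovers. Comparing them with the parentals, only the fl allele has switched, so fl is the middle locus and the order is f – fl – n.

fl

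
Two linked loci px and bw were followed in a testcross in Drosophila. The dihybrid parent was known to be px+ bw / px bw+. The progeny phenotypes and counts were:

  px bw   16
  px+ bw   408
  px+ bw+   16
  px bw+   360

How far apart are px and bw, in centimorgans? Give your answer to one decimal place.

The recombinant classes are px+ bw+ and px bw: 16 + 16 = 32.
Recombination frequency = 32/800 = 0.0400 ≈ 4.0%, i.e. 4.0 centimorgans.

4.0 centimorgans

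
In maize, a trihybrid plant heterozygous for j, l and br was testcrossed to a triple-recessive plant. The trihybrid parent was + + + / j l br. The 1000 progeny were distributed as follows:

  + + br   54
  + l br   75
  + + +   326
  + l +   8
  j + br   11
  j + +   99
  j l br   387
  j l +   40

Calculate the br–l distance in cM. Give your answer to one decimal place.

11.3 cM

The two rarest classes, + l + and j + br, are the double crossovers. Comparing them with the parentals, only the l allele has switched, so l is the middle locus and the order is j – l – br.
Crossovers in the l–br interval produce the single-crossover classes + + br and j l + (54 + 40 = 94) plus the double crossovers (19).
RF(l–br) = (94 + 19) / 1000 = 113/1000 = 0.1130 → 11.3 cM.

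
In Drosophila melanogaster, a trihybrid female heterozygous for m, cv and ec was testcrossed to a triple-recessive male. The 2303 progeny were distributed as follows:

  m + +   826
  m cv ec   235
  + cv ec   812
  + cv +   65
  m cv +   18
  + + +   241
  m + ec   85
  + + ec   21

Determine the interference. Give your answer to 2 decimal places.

0.08

The two most frequent reciprocal classes, + cv ec and m + +, are the parental types, so the F1 was + cv ec / m + +.
The two rarest classes, + + ec and m cv +, are the double crossovers. Comparing them with the parentals, only the cv allele has switched, so cv is the middle locus and the order is ec – cv – m.
ec–cv: (150 + 39)/2303 = 0.0821; cv–m: (476 + 39)/2303 = 0.2236.
Expected DCO frequency = 0.0821 × 0.2236 ≈ 0.01836; observed = 39/2303 ≈ 0.01693.
Coefficient of coincidence = 0.01693/0.01836 ≈ 0.92; interference = 1 − 0.92 = 0.08.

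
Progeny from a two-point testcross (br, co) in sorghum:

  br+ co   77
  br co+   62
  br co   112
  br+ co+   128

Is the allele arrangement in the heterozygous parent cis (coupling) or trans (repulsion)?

cis

The two most frequent classes are br+ co+ (128) and br co (112); these are the parental (non-recombinant) types.
So the F1 carried br+ co+ on one chromosome and br co on the other — the recessive alleles are on the same chromosome (cis / coupling).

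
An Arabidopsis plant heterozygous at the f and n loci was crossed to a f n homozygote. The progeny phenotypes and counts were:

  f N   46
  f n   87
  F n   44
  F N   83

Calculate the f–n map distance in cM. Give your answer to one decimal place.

The two most frequent classes, F N (83) and f n (87), are the parental types, so the F1 was F N / f n.
The recombinant classes are F n and f N: 44 + 46 = 90.
Recombination frequency = 90/260 = 0.3462 ≈ 34.6%, i.e. 34.6 cM.

34.6 cM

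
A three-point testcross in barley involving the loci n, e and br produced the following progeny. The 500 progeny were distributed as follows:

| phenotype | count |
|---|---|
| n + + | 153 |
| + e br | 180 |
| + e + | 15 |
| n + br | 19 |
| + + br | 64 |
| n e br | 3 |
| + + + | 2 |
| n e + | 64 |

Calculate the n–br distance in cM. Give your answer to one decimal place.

The two most frequent reciprocal classes, + e br and n + +, are the parental types, so the F1 was + e br / n + +.
The two rarest classes, n e br and + + +, are the double crossovers. Comparing them with the parentals, only the n allele has switched, so n is the middle locus and the order is br – n – e.
Crossovers in the br–n interval produce the single-crossover classes + e + and n + br (15 + 19 = 34) plus the double crossovers (5).
RF(br–n) = (34 + 5) / 500 = 39/500 = 0.0780 → 7.8 cM.

7.8 cM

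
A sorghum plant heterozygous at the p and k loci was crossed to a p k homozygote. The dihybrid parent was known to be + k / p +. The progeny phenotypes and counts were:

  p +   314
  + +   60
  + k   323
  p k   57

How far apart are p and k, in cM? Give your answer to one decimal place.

15.5 cM

The recombinant classes are + + and p k: 60 + 57 = 117.
Recombination frequency = 117/754 = 0.1552 ≈ 15.5%, i.e. 15.5 cM.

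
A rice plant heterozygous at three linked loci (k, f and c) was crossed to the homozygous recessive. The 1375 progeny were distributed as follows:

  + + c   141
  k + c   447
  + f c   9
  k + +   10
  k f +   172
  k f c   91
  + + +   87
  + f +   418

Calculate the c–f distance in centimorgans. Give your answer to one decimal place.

14.3 centimorgans

The two most frequent reciprocal classes, k + c and + f +, are the parental types, so the F1 was k + c / + f +.
The two rarest classes, k + + and + f c, are the double crossovers. Comparing them with the parentals, only the c allele has switched, so c is the middle locus and the order is k – c – f.
Crossovers in the c–f interval produce the single-crossover classes k f c and + + + (91 + 87 = 178) plus the double crossovers (19).
RF(c–f) = (178 + 19) / 1375 = 197/1375 = 0.1433 → 14.3 centimorgans.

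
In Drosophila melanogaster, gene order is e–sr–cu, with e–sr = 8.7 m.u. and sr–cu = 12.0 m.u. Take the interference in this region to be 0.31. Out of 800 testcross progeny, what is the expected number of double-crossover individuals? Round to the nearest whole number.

6

Map distances give recombination frequencies of 0.087 and 0.120 for the two intervals.
With interference 0.31 (so coincidence = 0.69), expected double-crossover frequency = 0.087 × 0.120 × 0.69 = 0.00720.
Expected number = 0.00720 × 800 = 5.76 ≈ 6.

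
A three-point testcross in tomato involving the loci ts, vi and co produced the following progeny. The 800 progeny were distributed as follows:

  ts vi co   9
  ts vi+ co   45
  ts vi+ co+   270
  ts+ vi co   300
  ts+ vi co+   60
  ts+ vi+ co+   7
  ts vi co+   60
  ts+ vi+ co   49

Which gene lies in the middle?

The two most frequent reciprocal classes, ts vi+ co+ and ts+ vi co, are the parental types, so the F1 was ts vi+ co+ / ts+ vi co.
The two rarest classes, ts+ vi+ co+ and ts vi co, are the double crossovers. Comparing them with the parentals, only the ts allele has switched, so ts is the middle locus and the order is vi – ts – co.

ts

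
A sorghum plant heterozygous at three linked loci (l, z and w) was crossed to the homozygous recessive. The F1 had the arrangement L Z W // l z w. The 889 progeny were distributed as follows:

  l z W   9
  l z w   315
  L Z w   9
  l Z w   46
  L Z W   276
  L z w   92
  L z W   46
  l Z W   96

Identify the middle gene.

w

The two rarest classes, L Z w and l z W, are the double crossovers. Comparing them with the parentals, only the w allele has switched, so w is the middle locus and the order is z – w – l.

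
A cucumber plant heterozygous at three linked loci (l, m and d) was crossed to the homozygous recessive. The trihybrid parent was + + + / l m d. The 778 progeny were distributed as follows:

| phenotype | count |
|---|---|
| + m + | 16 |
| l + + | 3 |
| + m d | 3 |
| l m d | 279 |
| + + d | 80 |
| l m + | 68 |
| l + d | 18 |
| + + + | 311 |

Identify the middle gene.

l

The two rarest classes, l + + and + m d, are the double crossovers. Comparing them with the parentals, only the l allele has switched, so l is the middle locus and the order is d – l – m.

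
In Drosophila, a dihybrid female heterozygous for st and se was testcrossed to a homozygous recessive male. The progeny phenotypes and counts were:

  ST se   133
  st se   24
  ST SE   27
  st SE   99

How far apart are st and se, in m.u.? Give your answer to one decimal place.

18.0 m.u.

The two most frequent classes, ST se (133) and st SE (99), are the parental types, so the F1 was ST se / st SE.
The recombinant classes are ST SE and st se: 27 + 24 = 51.
Recombination frequency = 51/283 = 0.1802 ≈ 18.0%, i.e. 18.0 m.u.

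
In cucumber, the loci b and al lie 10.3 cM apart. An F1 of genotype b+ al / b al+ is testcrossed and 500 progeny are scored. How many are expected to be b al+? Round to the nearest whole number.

224

A map distance of 10.3 cM corresponds to a recombination frequency of 0.103.
The F1 is b+ al / b al+, so b al+ is a parental gamete class with expected frequency (1 − r)/2 = 0.897/2 = 0.4485.
Expected number = 0.4485 × 500 = 224.25 ≈ 224.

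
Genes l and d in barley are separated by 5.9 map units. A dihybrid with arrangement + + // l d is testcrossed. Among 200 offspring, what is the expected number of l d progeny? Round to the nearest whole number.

A map distance of 5.9 map units corresponds to a recombination frequency of 0.059.
The F1 is + + / l d, so l d is a parental gamete class with expected frequency (1 − r)/2 = 0.941/2 = 0.4705.
Expected number = 0.4705 × 200 = 94.10 ≈ 94.

94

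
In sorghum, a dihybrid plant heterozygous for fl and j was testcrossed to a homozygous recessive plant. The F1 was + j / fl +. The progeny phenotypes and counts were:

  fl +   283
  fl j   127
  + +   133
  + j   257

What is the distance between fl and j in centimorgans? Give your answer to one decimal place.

The recombinant classes are + + and fl j: 133 + 127 = 260.
Recombination frequency = 260/800 = 0.3250 ≈ 32.5%, i.e. 32.5 centimorgans.

32.5 centimorgans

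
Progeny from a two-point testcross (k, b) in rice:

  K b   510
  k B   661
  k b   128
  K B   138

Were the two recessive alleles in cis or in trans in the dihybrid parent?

The two most frequent classes are K b (510) and k B (661); these are the parental (non-recombinant) types.
So the F1 carried K b on one chromosome and k B on the other — the recessive alleles are on opposite chromosomes (trans / repulsion).

trans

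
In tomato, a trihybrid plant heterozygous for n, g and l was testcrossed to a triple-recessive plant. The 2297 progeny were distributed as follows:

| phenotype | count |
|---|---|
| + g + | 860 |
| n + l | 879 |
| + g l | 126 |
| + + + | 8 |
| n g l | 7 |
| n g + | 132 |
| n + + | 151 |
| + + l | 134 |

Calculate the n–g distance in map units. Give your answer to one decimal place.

12.2 map units

The two most frequent reciprocal classes, + g + and n + l, are the parental types, so the F1 was + g + / n + l.
The two rarest classes, + + + and n g l, are the double crossovers. Comparing them with the parentals, only the g allele has switched, so g is the middle locus and the order is n – g – l.
Crossovers in the n–g interval produce the single-crossover classes n g + and + + l (132 + 134 = 266) plus the double crossovers (15).
RF(n–g) = (266 + 15) / 2297 = 281/2297 = 0.1223 → 12.2 map units.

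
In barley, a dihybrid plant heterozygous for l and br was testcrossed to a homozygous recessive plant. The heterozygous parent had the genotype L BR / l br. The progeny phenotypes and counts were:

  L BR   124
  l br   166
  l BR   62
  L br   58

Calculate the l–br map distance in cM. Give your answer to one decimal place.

The recombinant classes are L br and l BR: 58 + 62 = 120.
Recombination frequency = 120/410 = 0.2927 ≈ 29.3%, i.e. 29.3 cM.

29.3 cM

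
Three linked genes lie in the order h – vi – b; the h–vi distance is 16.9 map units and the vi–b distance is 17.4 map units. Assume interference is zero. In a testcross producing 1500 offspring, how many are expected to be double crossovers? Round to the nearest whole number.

44

Map distances give recombination frequencies of 0.169 and 0.174 for the two intervals.
With no interference, expected double-crossover frequency = 0.169 × 0.174 = 0.02941.
Expected number = 0.02941 × 1500 = 44.11 ≈ 44.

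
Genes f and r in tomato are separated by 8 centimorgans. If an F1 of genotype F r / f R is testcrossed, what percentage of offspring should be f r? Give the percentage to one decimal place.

A map distance of 8 centimorgans corresponds to a recombination frequency of 0.080.
The F1 is F r / f R, so f r is a recombinant gamete class with expected frequency r/2 = 0.080/2 = 0.0400.
That is 0.0400 = 4.0% of the progeny.

4.0%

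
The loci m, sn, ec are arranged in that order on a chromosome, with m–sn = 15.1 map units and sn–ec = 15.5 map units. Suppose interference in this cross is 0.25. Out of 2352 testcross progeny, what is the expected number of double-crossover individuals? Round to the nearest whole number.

41

Map distances give recombination frequencies of 0.151 and 0.155 for the two intervals.
With interference 0.25 (so coincidence = 0.75), expected double-crossover frequency = 0.151 × 0.155 × 0.75 = 0.01755.
Expected number = 0.01755 × 2352 = 41.29 ≈ 41.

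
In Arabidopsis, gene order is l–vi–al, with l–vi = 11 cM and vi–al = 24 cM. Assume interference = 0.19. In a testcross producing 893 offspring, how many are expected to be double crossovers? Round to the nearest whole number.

19

Map distances give recombination frequencies of 0.110 and 0.240 for the two intervals.
With interference 0.19 (so coincidence = 0.81), expected double-crossover frequency = 0.110 × 0.240 × 0.81 = 0.02138.
Expected number = 0.02138 × 893 = 19.10 ≈ 19.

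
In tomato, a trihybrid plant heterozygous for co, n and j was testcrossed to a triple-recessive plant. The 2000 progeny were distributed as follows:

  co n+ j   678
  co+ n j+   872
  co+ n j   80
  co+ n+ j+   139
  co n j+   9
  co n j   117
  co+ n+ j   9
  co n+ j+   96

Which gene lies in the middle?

co

The two most frequent reciprocal classes, co n+ j and co+ n j+, are the parental types, so the F1 was co n+ j / co+ n j+.
The two rarest classes, co+ n+ j and co n j+, are the double crossovers. Comparing them with the parentals, only the co allele has switched, so co is the middle locus and the order is n – co – j.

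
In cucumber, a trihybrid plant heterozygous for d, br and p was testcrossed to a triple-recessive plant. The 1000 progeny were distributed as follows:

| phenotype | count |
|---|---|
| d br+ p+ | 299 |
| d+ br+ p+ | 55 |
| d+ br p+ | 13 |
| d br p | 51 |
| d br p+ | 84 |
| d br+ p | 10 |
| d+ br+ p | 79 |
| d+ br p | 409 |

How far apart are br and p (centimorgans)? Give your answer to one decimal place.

18.6 centimorgans

The two most frequent reciprocal classes, d+ br p and d br+ p+, are the parental types, so the F1 was d+ br p / d br+ p+.
The two rarest classes, d+ br p+ and d br+ p, are the double crossovers. Comparing them with the parentals, only the p allele has switched, so p is the middle locus and the order is d – p – br.
Crossovers in the p–br interval produce the single-crossover classes d+ br+ p and d br p+ (79 + 84 = 163) plus the double crossovers (23).
RF(p–br) = (163 + 23) / 1000 = 186/1000 = 0.1860 → 18.6 centimorgans.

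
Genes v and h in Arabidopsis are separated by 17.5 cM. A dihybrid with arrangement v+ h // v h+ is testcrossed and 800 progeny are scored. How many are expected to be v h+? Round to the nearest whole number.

A map distance of 17.5 cM corresponds to a recombination frequency of 0.175.
The F1 is v+ h / v h+, so v h+ is a parental gamete class with expected frequency (1 − r)/2 = 0.825/2 = 0.4125.
Expected number = 0.4125 × 800 = 330.00 ≈ 330.

330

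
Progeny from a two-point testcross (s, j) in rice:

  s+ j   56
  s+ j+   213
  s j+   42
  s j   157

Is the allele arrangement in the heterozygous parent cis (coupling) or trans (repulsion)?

The two most frequent classes are s+ j+ (213) and s j (157); these are the parental (non-recombinant) types.
So the F1 carried s+ j+ on one chromosome and s j on the other — the recessive alleles are on the same chromosome (cis / coupling).

cis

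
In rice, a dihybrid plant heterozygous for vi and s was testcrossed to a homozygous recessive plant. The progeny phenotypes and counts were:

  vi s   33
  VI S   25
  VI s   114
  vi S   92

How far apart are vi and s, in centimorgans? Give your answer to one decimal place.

22.0 centimorgans

The two most frequent classes, VI s (114) and vi S (92), are the parental types, so the F1 was VI s / vi S.
The recombinant classes are VI S and vi s: 25 + 33 = 58.
Recombination frequency = 58/264 = 0.2197 ≈ 22.0%, i.e. 22.0 centimorgans.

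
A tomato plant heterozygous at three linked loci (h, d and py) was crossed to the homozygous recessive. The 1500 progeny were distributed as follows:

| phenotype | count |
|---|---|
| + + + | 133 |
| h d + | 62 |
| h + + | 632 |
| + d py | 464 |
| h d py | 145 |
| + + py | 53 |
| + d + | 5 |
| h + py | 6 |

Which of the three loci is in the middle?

The two most frequent reciprocal classes, + d py and h + +, are the parental types, so the F1 was + d py / h + +.
The two rarest classes, + d + and h + py, are the double crossovers. Comparing them with the parentals, only the py allele has switched, so py is the middle locus and the order is h – py – d.

py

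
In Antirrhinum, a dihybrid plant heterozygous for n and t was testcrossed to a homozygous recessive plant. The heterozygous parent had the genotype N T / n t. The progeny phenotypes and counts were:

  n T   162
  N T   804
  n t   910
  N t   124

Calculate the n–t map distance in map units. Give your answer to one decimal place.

The recombinant classes are N t and n T: 124 + 162 = 286.
Recombination frequency = 286/2000 = 0.1430 ≈ 14.3%, i.e. 14.3 map units.

14.3 map units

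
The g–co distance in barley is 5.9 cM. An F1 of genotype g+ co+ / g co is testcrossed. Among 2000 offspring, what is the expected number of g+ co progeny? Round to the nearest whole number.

59

A map distance of 5.9 cM corresponds to a recombination frequency of 0.059.
The F1 is g+ co+ / g co, so g+ co is a recombinant gamete class with expected frequency r/2 = 0.059/2 = 0.0295.
Expected number = 0.0295 × 2000 = 59.00 ≈ 59.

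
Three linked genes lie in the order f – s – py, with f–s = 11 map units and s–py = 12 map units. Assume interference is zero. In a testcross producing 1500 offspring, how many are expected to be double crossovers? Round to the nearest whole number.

Map distances give recombination frequencies of 0.110 and 0.120 for the two intervals.
With no interference, expected double-crossover frequency = 0.110 × 0.120 = 0.01320.
Expected number = 0.01320 × 1500 = 19.80 ≈ 20.

20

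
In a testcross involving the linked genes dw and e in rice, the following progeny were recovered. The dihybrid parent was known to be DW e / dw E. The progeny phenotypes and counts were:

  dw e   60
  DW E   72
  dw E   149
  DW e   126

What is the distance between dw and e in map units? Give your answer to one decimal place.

The recombinant classes are DW E and dw e: 72 + 60 = 132.
Recombination frequency = 132/407 = 0.3243 ≈ 32.4%, i.e. 32.4 map units.

32.4 map units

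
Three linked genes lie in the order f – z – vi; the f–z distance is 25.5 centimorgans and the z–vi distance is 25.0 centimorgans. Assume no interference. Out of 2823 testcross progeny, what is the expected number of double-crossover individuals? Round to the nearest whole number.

Map distances give recombination frequencies of 0.255 and 0.250 for the two intervals.
With no interference, expected double-crossover frequency = 0.255 × 0.250 = 0.06375.
Expected number = 0.06375 × 2823 = 179.97 ≈ 180.

180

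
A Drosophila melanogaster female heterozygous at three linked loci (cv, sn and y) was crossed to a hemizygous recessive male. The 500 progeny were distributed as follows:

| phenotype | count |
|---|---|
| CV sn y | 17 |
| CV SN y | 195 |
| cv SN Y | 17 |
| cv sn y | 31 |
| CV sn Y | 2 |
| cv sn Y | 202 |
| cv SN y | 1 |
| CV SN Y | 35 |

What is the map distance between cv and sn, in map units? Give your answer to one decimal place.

7.4 map units

The two most frequent reciprocal classes, CV SN y and cv sn Y, are the parental types, so the F1 was CV SN y / cv sn Y.
The two rarest classes, cv SN y and CV sn Y, are the double crossovers. Comparing them with the parentals, only the cv allele has switched, so cv is the middle locus and the order is sn – cv – y.
Crossovers in the sn–cv interval produce the single-crossover classes CV sn y and cv SN Y (17 + 17 = 34) plus the double crossovers (3).
RF(sn–cv) = (34 + 3) / 500 = 37/500 = 0.0740 → 7.4 map units.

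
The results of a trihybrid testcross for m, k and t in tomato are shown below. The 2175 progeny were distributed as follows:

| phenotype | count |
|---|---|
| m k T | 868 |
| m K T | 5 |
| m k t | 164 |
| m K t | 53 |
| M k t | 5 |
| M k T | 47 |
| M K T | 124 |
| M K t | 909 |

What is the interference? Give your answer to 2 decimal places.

0.34

The two most frequent reciprocal classes, m k T and M K t, are the parental types, so the F1 was m k T / M K t.
The two rarest classes, m K T and M k t, are the double crossovers. Comparing them with the parentals, only the k allele has switched, so k is the middle locus and the order is m – k – t.
m–k: (100 + 10)/2175 = 0.0506; k–t: (288 + 10)/2175 = 0.1370.
Expected DCO frequency = 0.0506 × 0.1370 ≈ 0.00693; observed = 10/2175 ≈ 0.00460.
Coefficient of coincidence = 0.00460/0.00693 ≈ 0.66; interference = 1 − 0.66 = 0.34.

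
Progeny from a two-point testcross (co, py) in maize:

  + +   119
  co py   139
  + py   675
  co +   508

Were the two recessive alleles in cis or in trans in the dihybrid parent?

trans

The two most frequent classes are + py (675) and co + (508); these are the parental (non-recombinant) types.
So the F1 carried + py on one chromosome and co + on the other — the recessive alleles are on opposite chromosomes (trans / repulsion).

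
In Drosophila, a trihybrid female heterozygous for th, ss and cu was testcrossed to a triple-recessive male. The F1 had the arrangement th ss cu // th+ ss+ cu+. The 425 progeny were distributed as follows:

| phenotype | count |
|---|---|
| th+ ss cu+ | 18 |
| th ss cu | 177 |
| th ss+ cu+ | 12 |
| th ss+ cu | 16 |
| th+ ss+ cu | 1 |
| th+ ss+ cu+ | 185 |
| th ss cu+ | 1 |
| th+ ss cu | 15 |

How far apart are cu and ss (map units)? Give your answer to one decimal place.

8.5 map units

The two rarest classes, th ss cu+ and th+ ss+ cu, are the double crossovers. Comparing them with the parentals, only the cu allele has switched, so cu is the middle locus and the order is ss – cu – th.
Crossovers in the ss–cu interval produce the single-crossover classes th ss+ cu and th+ ss cu+ (16 + 18 = 34) plus the double crossovers (2).
RF(ss–cu) = (34 + 2) / 425 = 36/425 = 0.0847 → 8.5 map units.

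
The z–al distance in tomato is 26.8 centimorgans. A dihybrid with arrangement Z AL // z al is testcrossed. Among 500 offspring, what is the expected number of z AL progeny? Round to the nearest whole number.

A map distance of 26.8 centimorgans corresponds to a recombination frequency of 0.268.
The F1 is Z AL / z al, so z AL is a recombinant gamete class with expected frequency r/2 = 0.268/2 = 0.1340.
Expected number = 0.1340 × 500 = 67.00 ≈ 67.

67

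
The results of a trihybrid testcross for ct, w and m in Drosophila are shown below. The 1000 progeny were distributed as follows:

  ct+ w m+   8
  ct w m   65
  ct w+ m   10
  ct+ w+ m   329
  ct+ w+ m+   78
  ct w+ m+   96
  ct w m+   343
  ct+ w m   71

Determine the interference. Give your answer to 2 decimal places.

0.40

The two most frequent reciprocal classes, ct w m+ and ct+ w+ m, are the parental types, so the F1 was ct w m+ / ct+ w+ m.
The two rarest classes, ct+ w m+ and ct w+ m, are the double crossovers. Comparing them with the parentals, only the ct allele has switched, so ct is the middle locus and the order is w – ct – m.
w–ct: (167 + 18)/1000 = 0.1850; ct–m: (143 + 18)/1000 = 0.1610.
Expected DCO frequency = 0.1850 × 0.1610 ≈ 0.02978; observed = 18/1000 ≈ 0.01800.
Coefficient of coincidence = 0.01800/0.02978 ≈ 0.60; interference = 1 − 0.60 = 0.40.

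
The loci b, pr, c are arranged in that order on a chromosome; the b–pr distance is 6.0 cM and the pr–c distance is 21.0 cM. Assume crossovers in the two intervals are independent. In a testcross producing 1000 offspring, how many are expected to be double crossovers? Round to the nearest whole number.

Map distances give recombination frequencies of 0.060 and 0.210 for the two intervals.
With no interference, expected double-crossover frequency = 0.060 × 0.210 = 0.01260.
Expected number = 0.01260 × 1000 = 12.60 ≈ 13.

13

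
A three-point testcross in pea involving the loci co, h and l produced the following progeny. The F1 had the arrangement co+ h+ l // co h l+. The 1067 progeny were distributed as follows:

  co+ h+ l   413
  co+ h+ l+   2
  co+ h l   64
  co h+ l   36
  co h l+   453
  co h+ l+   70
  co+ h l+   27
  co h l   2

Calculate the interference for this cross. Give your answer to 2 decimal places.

0.54

The two rarest classes, co+ h+ l+ and co h l, are the double crossovers. Comparing them with the parentals, only the l allele has switched, so l is the middle locus and the order is co – l – h.
co–l: (63 + 4)/1067 = 0.0628; l–h: (134 + 4)/1067 = 0.1293.
Expected DCO frequency = 0.0628 × 0.1293 ≈ 0.00812; observed = 4/1067 ≈ 0.00375.
Coefficient of coincidence = 0.00375/0.00812 ≈ 0.46; interference = 1 − 0.46 = 0.54.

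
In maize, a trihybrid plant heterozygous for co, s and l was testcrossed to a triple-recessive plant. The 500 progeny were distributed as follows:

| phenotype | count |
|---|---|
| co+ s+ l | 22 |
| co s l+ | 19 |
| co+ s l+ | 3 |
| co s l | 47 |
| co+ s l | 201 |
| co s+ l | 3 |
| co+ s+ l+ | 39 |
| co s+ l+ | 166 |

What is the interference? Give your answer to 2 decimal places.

0.31

The two most frequent reciprocal classes, co s+ l+ and co+ s l, are the parental types, so the F1 was co s+ l+ / co+ s l.
The two rarest classes, co s+ l and co+ s l+, are the double crossovers. Comparing them with the parentals, only the l allele has switched, so l is the middle locus and the order is co – l – s.
co–l: (86 + 6)/500 = 0.1840; l–s: (41 + 6)/500 = 0.0940.
Expected DCO frequency = 0.1840 × 0.0940 ≈ 0.01730; observed = 6/500 ≈ 0.01200.
Coefficient of coincidence = 0.01200/0.01730 ≈ 0.69; interference = 1 − 0.69 = 0.31.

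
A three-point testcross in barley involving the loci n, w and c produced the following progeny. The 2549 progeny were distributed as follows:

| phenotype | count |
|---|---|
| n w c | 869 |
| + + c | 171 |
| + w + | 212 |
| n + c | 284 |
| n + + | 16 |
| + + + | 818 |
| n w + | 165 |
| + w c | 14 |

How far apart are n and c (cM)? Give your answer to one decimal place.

14.4 cM

The two most frequent reciprocal classes, + + + and n w c, are the parental types, so the F1 was + + + / n w c.
The two rarest classes, n + + and + w c, are the double crossovers. Comparing them with the parentals, only the n allele has switched, so n is the middle locus and the order is c – n – w.
Crossovers in the c–n interval produce the single-crossover classes + + c and n w + (171 + 165 = 336) plus the double crossovers (30).
RF(c–n) = (336 + 30) / 2549 = 366/2549 = 0.1436 → 14.4 cM.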